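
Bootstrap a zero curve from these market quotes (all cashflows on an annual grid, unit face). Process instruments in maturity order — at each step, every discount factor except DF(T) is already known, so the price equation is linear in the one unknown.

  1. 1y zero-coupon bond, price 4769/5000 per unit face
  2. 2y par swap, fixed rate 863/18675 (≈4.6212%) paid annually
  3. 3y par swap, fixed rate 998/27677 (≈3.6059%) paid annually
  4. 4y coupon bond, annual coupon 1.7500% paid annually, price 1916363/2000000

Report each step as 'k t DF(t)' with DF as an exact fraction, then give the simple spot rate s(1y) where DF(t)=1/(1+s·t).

step 1 [1y] zero: DF = P = 4769/5000 ≈ 0.953800
step 2 [2y] swap r/1=863/18675: DF=(1 − 863/18675·(0.953800))/(1+863/18675) = 9137/10000 ≈ 0.913700
step 3 [3y] swap r/1=998/27677: DF=(1 − 998/27677·(0.953800+0.913700))/(1+998/27677) = 4501/5000 ≈ 0.900200
step 4 [4y] bond c/1=7/400: DF=(1916363/2000000 − 7/400·(0.953800+0.913700+0.900200))/(1+7/400) = 8941/10000 ≈ 0.894100

1 1 4769/5000
2 2 9137/10000
3 3 4501/5000
4 4 8941/10000
s(1y) = (1/(4769/5000) − 1)/(1) = 231/4769 ≈ 4.8438%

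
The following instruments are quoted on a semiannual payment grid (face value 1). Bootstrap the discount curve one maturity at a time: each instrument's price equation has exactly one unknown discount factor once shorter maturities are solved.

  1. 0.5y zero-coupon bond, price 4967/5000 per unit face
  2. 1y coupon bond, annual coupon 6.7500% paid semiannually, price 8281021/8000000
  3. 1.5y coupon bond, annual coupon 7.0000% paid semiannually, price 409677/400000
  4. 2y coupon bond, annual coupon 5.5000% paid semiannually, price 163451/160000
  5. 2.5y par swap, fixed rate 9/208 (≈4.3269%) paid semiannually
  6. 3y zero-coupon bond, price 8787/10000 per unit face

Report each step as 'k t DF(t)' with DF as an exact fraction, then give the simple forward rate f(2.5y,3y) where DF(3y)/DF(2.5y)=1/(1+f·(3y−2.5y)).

1 1/2 4967/5000
2 1 9689/10000
3 3/2 577/625
4 2 917/1000
5 5/2 8983/10000
6 3 8787/10000
f(2.5y,3y) = ((8983/10000)/(8787/10000) − 1)/(1/2) = 392/8787 ≈ 4.4611%

step 1 [0.5y] zero: DF = P = 4967/5000 ≈ 0.993400
step 2 [1y] bond c/2=27/800: DF=(8281021/8000000 − 27/800·(0.993400))/(1+27/800) = 9689/10000 ≈ 0.968900
step 3 [1.5y] bond c/2=7/200: DF=(409677/400000 − 7/200·(0.993400+0.968900))/(1+7/200) = 577/625 ≈ 0.923200
step 4 [2y] bond c/2=11/400: DF=(163451/160000 − 11/400·(0.993400+0.968900+0.923200))/(1+11/400) = 917/1000 ≈ 0.917000
step 5 [2.5y] swap r/2=9/416: DF=(1 − 9/416·(0.993400+0.968900+0.923200+0.917000))/(1+9/416) = 8983/10000 ≈ 0.898300
step 6 [3y] zero: DF = P = 8787/10000 ≈ 0.878700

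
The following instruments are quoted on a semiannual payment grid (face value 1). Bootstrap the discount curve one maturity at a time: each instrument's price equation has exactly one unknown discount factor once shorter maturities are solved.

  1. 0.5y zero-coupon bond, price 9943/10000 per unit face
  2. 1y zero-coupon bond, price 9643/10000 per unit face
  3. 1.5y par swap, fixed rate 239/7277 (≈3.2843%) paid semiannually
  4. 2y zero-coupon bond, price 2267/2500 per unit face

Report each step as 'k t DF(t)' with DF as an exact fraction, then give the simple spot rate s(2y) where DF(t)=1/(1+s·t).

step 1 [0.5y] zero: DF = P = 9943/10000 ≈ 0.994300
step 2 [1y] zero: DF = P = 9643/10000 ≈ 0.964300
step 3 [1.5y] swap r/2=239/14554: DF=(1 − 239/14554·(0.994300+0.964300))/(1+239/14554) = 4761/5000 ≈ 0.952200
step 4 [2y] zero: DF = P = 2267/2500 ≈ 0.906800

1 1/2 9943/10000
2 1 9643/10000
3 3/2 4761/5000
4 2 2267/2500
s(2y) = (1/(2267/2500) − 1)/(2) = 233/4534 ≈ 5.1390%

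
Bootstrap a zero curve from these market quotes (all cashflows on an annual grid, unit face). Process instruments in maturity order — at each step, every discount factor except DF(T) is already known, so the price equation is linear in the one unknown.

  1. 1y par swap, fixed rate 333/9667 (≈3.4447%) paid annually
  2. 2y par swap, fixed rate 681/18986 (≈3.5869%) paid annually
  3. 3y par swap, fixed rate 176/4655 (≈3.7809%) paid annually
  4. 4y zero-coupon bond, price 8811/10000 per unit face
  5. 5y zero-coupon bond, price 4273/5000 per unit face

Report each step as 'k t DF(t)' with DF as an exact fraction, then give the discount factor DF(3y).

1 1 9667/10000
2 2 9319/10000
3 3 559/625
4 4 8811/10000
5 5 4273/5000
DF(3y) = 559/625 ≈ 0.894400

step 1 [1y] swap r/1=333/9667: DF=(1 − 333/9667·(0))/(1+333/9667) = 9667/10000 ≈ 0.966700
step 2 [2y] swap r/1=681/18986: DF=(1 − 681/18986·(0.966700))/(1+681/18986) = 9319/10000 ≈ 0.931900
step 3 [3y] swap r/1=176/4655: DF=(1 − 176/4655·(0.966700+0.931900))/(1+176/4655) = 559/625 ≈ 0.894400
step 4 [4y] zero: DF = P = 8811/10000 ≈ 0.881100
step 5 [5y] zero: DF = P = 4273/5000 ≈ 0.854600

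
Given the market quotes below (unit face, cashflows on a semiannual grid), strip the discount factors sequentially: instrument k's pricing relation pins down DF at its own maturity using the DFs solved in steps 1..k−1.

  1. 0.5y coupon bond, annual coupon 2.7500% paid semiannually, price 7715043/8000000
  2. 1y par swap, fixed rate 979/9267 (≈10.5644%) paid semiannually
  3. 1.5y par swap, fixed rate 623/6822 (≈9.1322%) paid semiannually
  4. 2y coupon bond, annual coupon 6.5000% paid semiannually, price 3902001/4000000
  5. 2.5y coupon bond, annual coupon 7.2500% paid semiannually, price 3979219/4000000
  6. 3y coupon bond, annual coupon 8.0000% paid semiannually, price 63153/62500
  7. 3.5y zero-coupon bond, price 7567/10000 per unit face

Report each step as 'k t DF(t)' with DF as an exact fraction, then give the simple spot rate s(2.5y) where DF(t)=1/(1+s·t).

1 1/2 9513/10000
2 1 9021/10000
3 3/2 4377/5000
4 2 8589/10000
5 5/2 1669/2000
6 3 1603/2000
7 7/2 7567/10000
s(2.5y) = (1/(1669/2000) − 1)/(5/2) = 662/8345 ≈ 7.9329%

step 1 [0.5y] bond c/2=11/800: DF=(7715043/8000000 − 11/800·(0))/(1+11/800) = 9513/10000 ≈ 0.951300
step 2 [1y] swap r/2=979/18534: DF=(1 − 979/18534·(0.951300))/(1+979/18534) = 9021/10000 ≈ 0.902100
step 3 [1.5y] swap r/2=623/13644: DF=(1 − 623/13644·(0.951300+0.902100))/(1+623/13644) = 4377/5000 ≈ 0.875400
step 4 [2y] bond c/2=13/400: DF=(3902001/4000000 − 13/400·(0.951300+0.902100+0.875400))/(1+13/400) = 8589/10000 ≈ 0.858900
step 5 [2.5y] bond c/2=29/800: DF=(3979219/4000000 − 29/800·(0.951300+0.902100+0.875400+0.858900))/(1+29/800) = 1669/2000 ≈ 0.834500
step 6 [3y] bond c/2=1/25: DF=(63153/62500 − 1/25·(0.951300+0.902100+0.875400+0.858900+0.834500))/(1+1/25) = 1603/2000 ≈ 0.801500
step 7 [3.5y] zero: DF = P = 7567/10000 ≈ 0.756700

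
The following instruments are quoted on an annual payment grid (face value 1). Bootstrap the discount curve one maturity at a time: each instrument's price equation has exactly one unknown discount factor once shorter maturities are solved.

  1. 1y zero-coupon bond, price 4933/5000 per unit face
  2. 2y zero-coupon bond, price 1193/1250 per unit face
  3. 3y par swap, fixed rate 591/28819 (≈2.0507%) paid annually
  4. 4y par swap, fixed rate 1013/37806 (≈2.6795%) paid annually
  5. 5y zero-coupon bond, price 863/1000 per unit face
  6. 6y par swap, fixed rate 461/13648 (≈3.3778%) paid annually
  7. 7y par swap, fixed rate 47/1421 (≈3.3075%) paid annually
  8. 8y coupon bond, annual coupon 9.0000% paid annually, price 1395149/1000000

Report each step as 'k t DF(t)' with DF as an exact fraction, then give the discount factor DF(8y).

1 1 4933/5000
2 2 1193/1250
3 3 9409/10000
4 4 8987/10000
5 5 863/1000
6 6 2039/2500
7 7 1983/2500
8 8 7637/10000
DF(8y) = 7637/10000 ≈ 0.763700

step 1 [1y] zero: DF = P = 4933/5000 ≈ 0.986600
step 2 [2y] zero: DF = P = 1193/1250 ≈ 0.954400
step 3 [3y] swap r/1=591/28819: DF=(1 − 591/28819·(0.986600+0.954400))/(1+591/28819) = 9409/10000 ≈ 0.940900
step 4 [4y] swap r/1=1013/37806: DF=(1 − 1013/37806·(0.986600+0.954400+0.940900))/(1+1013/37806) = 8987/10000 ≈ 0.898700
step 5 [5y] zero: DF = P = 863/1000 ≈ 0.863000
step 6 [6y] swap r/1=461/13648: DF=(1 − 461/13648·(0.986600+0.954400+0.940900+0.898700+0.863000))/(1+461/13648) = 2039/2500 ≈ 0.815600
step 7 [7y] swap r/1=47/1421: DF=(1 − 47/1421·(0.986600+0.954400+0.940900+0.898700+0.863000+0.815600))/(1+47/1421) = 1983/2500 ≈ 0.793200
step 8 [8y] bond c/1=9/100: DF=(1395149/1000000 − 9/100·(0.986600+0.954400+0.940900+0.898700+0.863000+0.815600+0.793200))/(1+9/100) = 7637/10000 ≈ 0.763700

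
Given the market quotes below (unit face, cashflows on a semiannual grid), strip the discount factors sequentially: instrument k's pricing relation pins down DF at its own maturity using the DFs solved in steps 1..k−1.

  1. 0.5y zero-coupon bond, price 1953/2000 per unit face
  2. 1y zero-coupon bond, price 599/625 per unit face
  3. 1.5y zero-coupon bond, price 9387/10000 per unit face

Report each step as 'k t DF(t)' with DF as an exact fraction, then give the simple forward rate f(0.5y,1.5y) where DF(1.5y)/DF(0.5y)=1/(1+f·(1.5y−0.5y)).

step 1 [0.5y] zero: DF = P = 1953/2000 ≈ 0.976500
step 2 [1y] zero: DF = P = 599/625 ≈ 0.958400
step 3 [1.5y] zero: DF = P = 9387/10000 ≈ 0.938700

1 1/2 1953/2000
2 1 599/625
3 3/2 9387/10000
f(0.5y,1.5y) = ((1953/2000)/(9387/10000) − 1)/(1) = 6/149 ≈ 4.0268%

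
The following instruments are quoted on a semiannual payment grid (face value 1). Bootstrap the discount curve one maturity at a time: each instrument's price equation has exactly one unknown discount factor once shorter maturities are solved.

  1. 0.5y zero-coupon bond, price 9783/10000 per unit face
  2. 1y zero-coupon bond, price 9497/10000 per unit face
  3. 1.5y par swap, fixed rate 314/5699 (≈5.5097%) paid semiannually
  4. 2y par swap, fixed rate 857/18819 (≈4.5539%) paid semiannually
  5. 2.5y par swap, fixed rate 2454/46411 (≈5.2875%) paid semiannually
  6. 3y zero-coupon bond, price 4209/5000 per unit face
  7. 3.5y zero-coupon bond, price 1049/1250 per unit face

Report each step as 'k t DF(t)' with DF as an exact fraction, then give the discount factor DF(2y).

1 1/2 9783/10000
2 1 9497/10000
3 3/2 1843/2000
4 2 9143/10000
5 5/2 8773/10000
6 3 4209/5000
7 7/2 1049/1250
DF(2y) = 9143/10000 ≈ 0.914300

step 1 [0.5y] zero: DF = P = 9783/10000 ≈ 0.978300
step 2 [1y] zero: DF = P = 9497/10000 ≈ 0.949700
step 3 [1.5y] swap r/2=157/5699: DF=(1 − 157/5699·(0.978300+0.949700))/(1+157/5699) = 1843/2000 ≈ 0.921500
step 4 [2y] swap r/2=857/37638: DF=(1 − 857/37638·(0.978300+0.949700+0.921500))/(1+857/37638) = 9143/10000 ≈ 0.914300
step 5 [2.5y] swap r/2=1227/46411: DF=(1 − 1227/46411·(0.978300+0.949700+0.921500+0.914300))/(1+1227/46411) = 8773/10000 ≈ 0.877300
step 6 [3y] zero: DF = P = 4209/5000 ≈ 0.841800
step 7 [3.5y] zero: DF = P = 1049/1250 ≈ 0.839200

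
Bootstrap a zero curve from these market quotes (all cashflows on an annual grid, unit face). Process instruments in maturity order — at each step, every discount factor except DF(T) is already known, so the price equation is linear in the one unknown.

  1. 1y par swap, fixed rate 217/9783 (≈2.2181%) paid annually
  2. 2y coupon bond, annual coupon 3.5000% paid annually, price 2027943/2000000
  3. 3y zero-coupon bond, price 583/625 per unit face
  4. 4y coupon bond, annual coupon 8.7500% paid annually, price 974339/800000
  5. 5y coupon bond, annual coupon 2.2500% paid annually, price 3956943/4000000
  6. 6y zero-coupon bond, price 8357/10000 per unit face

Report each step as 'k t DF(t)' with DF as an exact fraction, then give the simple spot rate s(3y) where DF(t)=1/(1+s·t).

step 1 [1y] swap r/1=217/9783: DF=(1 − 217/9783·(0))/(1+217/9783) = 9783/10000 ≈ 0.978300
step 2 [2y] bond c/1=7/200: DF=(2027943/2000000 − 7/200·(0.978300))/(1+7/200) = 4733/5000 ≈ 0.946600
step 3 [3y] zero: DF = P = 583/625 ≈ 0.932800
step 4 [4y] bond c/1=7/80: DF=(974339/800000 − 7/80·(0.978300+0.946600+0.932800))/(1+7/80) = 89/100 ≈ 0.890000
step 5 [5y] bond c/1=9/400: DF=(3956943/4000000 − 9/400·(0.978300+0.946600+0.932800+0.890000))/(1+9/400) = 177/200 ≈ 0.885000
step 6 [6y] zero: DF = P = 8357/10000 ≈ 0.835700

1 1 9783/10000
2 2 4733/5000
3 3 583/625
4 4 89/100
5 5 177/200
6 6 8357/10000
s(3y) = (1/(583/625) − 1)/(3) = 14/583 ≈ 2.4014%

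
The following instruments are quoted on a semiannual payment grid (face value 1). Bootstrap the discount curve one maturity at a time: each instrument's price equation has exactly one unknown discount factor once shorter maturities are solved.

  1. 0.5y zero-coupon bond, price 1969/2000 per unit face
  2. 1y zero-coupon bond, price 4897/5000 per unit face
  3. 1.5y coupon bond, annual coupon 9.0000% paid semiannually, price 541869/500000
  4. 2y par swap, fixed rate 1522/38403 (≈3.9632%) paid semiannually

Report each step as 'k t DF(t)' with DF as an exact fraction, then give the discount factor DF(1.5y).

step 1 [0.5y] zero: DF = P = 1969/2000 ≈ 0.984500
step 2 [1y] zero: DF = P = 4897/5000 ≈ 0.979400
step 3 [1.5y] bond c/2=9/200: DF=(541869/500000 − 9/200·(0.984500+0.979400))/(1+9/200) = 381/400 ≈ 0.952500
step 4 [2y] swap r/2=761/38403: DF=(1 − 761/38403·(0.984500+0.979400+0.952500))/(1+761/38403) = 9239/10000 ≈ 0.923900

1 1/2 1969/2000
2 1 4897/5000
3 3/2 381/400
4 2 9239/10000
DF(1.5y) = 381/400 ≈ 0.952500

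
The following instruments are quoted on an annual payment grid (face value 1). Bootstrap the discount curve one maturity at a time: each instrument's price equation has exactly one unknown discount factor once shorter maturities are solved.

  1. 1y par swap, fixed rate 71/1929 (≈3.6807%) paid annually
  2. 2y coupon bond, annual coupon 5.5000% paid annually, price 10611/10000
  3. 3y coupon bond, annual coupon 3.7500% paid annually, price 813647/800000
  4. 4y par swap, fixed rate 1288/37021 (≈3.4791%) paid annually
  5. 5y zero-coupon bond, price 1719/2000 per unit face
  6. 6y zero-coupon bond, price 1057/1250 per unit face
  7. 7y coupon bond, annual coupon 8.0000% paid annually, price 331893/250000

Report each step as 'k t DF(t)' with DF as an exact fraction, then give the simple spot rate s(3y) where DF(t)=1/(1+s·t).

1 1 1929/2000
2 2 1911/2000
3 3 9109/10000
4 4 1089/1250
5 5 1719/2000
6 6 1057/1250
7 7 8287/10000
s(3y) = (1/(9109/10000) − 1)/(3) = 297/9109 ≈ 3.2605%

step 1 [1y] swap r/1=71/1929: DF=(1 − 71/1929·(0))/(1+71/1929) = 1929/2000 ≈ 0.964500
step 2 [2y] bond c/1=11/200: DF=(10611/10000 − 11/200·(0.964500))/(1+11/200) = 1911/2000 ≈ 0.955500
step 3 [3y] bond c/1=3/80: DF=(813647/800000 − 3/80·(0.964500+0.955500))/(1+3/80) = 9109/10000 ≈ 0.910900
step 4 [4y] swap r/1=1288/37021: DF=(1 − 1288/37021·(0.964500+0.955500+0.910900))/(1+1288/37021) = 1089/1250 ≈ 0.871200
step 5 [5y] zero: DF = P = 1719/2000 ≈ 0.859500
step 6 [6y] zero: DF = P = 1057/1250 ≈ 0.845600
step 7 [7y] bond c/1=2/25: DF=(331893/250000 − 2/25·(0.964500+0.955500+0.910900+0.871200+0.859500+0.845600))/(1+2/25) = 8287/10000 ≈ 0.828700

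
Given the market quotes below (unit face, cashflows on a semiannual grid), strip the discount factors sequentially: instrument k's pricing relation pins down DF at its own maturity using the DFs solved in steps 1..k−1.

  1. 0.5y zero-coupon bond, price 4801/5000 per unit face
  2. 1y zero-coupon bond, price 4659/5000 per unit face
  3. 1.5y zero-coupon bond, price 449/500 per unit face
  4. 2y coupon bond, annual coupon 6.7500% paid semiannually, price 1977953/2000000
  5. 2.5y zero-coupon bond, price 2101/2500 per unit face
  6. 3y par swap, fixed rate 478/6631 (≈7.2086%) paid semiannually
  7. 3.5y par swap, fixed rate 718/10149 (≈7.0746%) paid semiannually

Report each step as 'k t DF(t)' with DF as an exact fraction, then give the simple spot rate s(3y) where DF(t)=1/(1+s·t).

step 1 [0.5y] zero: DF = P = 4801/5000 ≈ 0.960200
step 2 [1y] zero: DF = P = 4659/5000 ≈ 0.931800
step 3 [1.5y] zero: DF = P = 449/500 ≈ 0.898000
step 4 [2y] bond c/2=27/800: DF=(1977953/2000000 − 27/800·(0.960200+0.931800+0.898000))/(1+27/800) = 541/625 ≈ 0.865600
step 5 [2.5y] zero: DF = P = 2101/2500 ≈ 0.840400
step 6 [3y] swap r/2=239/6631: DF=(1 − 239/6631·(0.960200+0.931800+0.898000+0.865600+0.840400))/(1+239/6631) = 1011/1250 ≈ 0.808800
step 7 [3.5y] swap r/2=359/10149: DF=(1 − 359/10149·(0.960200+0.931800+0.898000+0.865600+0.840400+0.808800))/(1+359/10149) = 3923/5000 ≈ 0.784600

1 1/2 4801/5000
2 1 4659/5000
3 3/2 449/500
4 2 541/625
5 5/2 2101/2500
6 3 1011/1250
7 7/2 3923/5000
s(3y) = (1/(1011/1250) − 1)/(3) = 239/3033 ≈ 7.8800%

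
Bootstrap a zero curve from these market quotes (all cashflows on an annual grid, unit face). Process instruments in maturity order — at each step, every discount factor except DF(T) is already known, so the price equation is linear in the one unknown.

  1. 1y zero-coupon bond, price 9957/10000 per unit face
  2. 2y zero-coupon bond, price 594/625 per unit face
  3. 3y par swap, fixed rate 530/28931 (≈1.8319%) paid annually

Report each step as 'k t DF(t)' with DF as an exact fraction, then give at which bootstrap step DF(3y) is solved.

step 1 [1y] zero: DF = P = 9957/10000 ≈ 0.995700
step 2 [2y] zero: DF = P = 594/625 ≈ 0.950400
step 3 [3y] swap r/1=530/28931: DF=(1 − 530/28931·(0.995700+0.950400))/(1+530/28931) = 947/1000 ≈ 0.947000

1 1 9957/10000
2 2 594/625
3 3 947/1000
DF(3y) is solved at step 3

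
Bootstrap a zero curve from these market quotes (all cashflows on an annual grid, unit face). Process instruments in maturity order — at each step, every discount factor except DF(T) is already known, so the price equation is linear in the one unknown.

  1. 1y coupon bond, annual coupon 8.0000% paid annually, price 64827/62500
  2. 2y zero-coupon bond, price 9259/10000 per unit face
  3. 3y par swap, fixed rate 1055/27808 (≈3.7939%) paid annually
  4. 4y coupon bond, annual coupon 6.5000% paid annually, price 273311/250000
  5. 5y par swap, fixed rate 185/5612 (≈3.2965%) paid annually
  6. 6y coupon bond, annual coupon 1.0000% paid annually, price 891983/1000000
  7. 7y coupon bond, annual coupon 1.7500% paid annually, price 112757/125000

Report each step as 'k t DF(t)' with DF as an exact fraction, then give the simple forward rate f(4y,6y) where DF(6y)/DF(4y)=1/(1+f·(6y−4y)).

1 1 2401/2500
2 2 9259/10000
3 3 1789/2000
4 4 1071/1250
5 5 213/250
6 6 8387/10000
7 7 7949/10000
f(4y,6y) = ((1071/1250)/(8387/10000) − 1)/(2) = 181/16774 ≈ 1.0791%

step 1 [1y] bond c/1=2/25: DF=(64827/62500 − 2/25·(0))/(1+2/25) = 2401/2500 ≈ 0.960400
step 2 [2y] zero: DF = P = 9259/10000 ≈ 0.925900
step 3 [3y] swap r/1=1055/27808: DF=(1 − 1055/27808·(0.960400+0.925900))/(1+1055/27808) = 1789/2000 ≈ 0.894500
step 4 [4y] bond c/1=13/200: DF=(273311/250000 − 13/200·(0.960400+0.925900+0.894500))/(1+13/200) = 1071/1250 ≈ 0.856800
step 5 [5y] swap r/1=185/5612: DF=(1 − 185/5612·(0.960400+0.925900+0.894500+0.856800))/(1+185/5612) = 213/250 ≈ 0.852000
step 6 [6y] bond c/1=1/100: DF=(891983/1000000 − 1/100·(0.960400+0.925900+0.894500+0.856800+0.852000))/(1+1/100) = 8387/10000 ≈ 0.838700
step 7 [7y] bond c/1=7/400: DF=(112757/125000 − 7/400·(0.960400+0.925900+0.894500+0.856800+0.852000+0.838700))/(1+7/400) = 7949/10000 ≈ 0.794900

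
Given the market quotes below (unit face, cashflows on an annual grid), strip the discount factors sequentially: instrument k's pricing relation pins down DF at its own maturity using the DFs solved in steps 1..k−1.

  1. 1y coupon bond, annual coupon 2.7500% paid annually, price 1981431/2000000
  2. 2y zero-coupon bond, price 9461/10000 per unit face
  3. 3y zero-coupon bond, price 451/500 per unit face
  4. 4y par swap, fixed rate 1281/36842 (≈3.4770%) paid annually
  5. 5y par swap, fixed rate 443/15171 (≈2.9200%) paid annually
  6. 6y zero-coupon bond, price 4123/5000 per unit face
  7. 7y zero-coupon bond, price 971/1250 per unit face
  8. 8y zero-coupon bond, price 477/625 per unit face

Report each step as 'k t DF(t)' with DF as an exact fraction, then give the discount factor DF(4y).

1 1 4821/5000
2 2 9461/10000
3 3 451/500
4 4 8719/10000
5 5 8671/10000
6 6 4123/5000
7 7 971/1250
8 8 477/625
DF(4y) = 8719/10000 ≈ 0.871900

step 1 [1y] bond c/1=11/400: DF=(1981431/2000000 − 11/400·(0))/(1+11/400) = 4821/5000 ≈ 0.964200
step 2 [2y] zero: DF = P = 9461/10000 ≈ 0.946100
step 3 [3y] zero: DF = P = 451/500 ≈ 0.902000
step 4 [4y] swap r/1=1281/36842: DF=(1 − 1281/36842·(0.964200+0.946100+0.902000))/(1+1281/36842) = 8719/10000 ≈ 0.871900
step 5 [5y] swap r/1=443/15171: DF=(1 − 443/15171·(0.964200+0.946100+0.902000+0.871900))/(1+443/15171) = 8671/10000 ≈ 0.867100
step 6 [6y] zero: DF = P = 4123/5000 ≈ 0.824600
step 7 [7y] zero: DF = P = 971/1250 ≈ 0.776800
step 8 [8y] zero: DF = P = 477/625 ≈ 0.763200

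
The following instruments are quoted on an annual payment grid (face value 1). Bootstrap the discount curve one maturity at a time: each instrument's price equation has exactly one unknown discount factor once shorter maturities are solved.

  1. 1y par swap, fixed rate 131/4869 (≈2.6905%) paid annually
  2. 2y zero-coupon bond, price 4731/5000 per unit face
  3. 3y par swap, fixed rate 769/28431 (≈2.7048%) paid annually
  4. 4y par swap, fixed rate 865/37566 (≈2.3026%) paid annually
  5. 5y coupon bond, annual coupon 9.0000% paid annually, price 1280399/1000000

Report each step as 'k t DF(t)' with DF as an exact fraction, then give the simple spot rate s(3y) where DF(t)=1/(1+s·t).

step 1 [1y] swap r/1=131/4869: DF=(1 − 131/4869·(0))/(1+131/4869) = 4869/5000 ≈ 0.973800
step 2 [2y] zero: DF = P = 4731/5000 ≈ 0.946200
step 3 [3y] swap r/1=769/28431: DF=(1 − 769/28431·(0.973800+0.946200))/(1+769/28431) = 9231/10000 ≈ 0.923100
step 4 [4y] swap r/1=865/37566: DF=(1 − 865/37566·(0.973800+0.946200+0.923100))/(1+865/37566) = 1827/2000 ≈ 0.913500
step 5 [5y] bond c/1=9/100: DF=(1280399/1000000 − 9/100·(0.973800+0.946200+0.923100+0.913500))/(1+9/100) = 1729/2000 ≈ 0.864500

1 1 4869/5000
2 2 4731/5000
3 3 9231/10000
4 4 1827/2000
5 5 1729/2000
s(3y) = (1/(9231/10000) − 1)/(3) = 769/27693 ≈ 2.7769%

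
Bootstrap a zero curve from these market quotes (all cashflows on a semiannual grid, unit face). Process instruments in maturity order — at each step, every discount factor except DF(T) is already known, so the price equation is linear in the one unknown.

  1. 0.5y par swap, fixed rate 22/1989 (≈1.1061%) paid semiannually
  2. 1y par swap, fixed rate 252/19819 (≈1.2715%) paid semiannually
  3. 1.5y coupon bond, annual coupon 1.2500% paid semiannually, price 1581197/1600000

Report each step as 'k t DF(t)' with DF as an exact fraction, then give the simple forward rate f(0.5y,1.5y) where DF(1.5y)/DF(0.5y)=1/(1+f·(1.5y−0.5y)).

1 1/2 1989/2000
2 1 4937/5000
3 3/2 4849/5000
f(0.5y,1.5y) = ((1989/2000)/(4849/5000) − 1)/(1) = 19/746 ≈ 2.5469%

step 1 [0.5y] swap r/2=11/1989: DF=(1 − 11/1989·(0))/(1+11/1989) = 1989/2000 ≈ 0.994500
step 2 [1y] swap r/2=126/19819: DF=(1 − 126/19819·(0.994500))/(1+126/19819) = 4937/5000 ≈ 0.987400
step 3 [1.5y] bond c/2=1/160: DF=(1581197/1600000 − 1/160·(0.994500+0.987400))/(1+1/160) = 4849/5000 ≈ 0.969800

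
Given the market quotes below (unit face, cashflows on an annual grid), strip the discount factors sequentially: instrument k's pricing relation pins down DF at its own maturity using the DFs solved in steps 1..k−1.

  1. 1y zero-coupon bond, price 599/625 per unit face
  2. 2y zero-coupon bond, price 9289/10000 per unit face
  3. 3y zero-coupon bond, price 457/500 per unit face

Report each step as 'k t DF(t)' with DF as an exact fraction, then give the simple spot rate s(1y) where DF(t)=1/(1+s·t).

step 1 [1y] zero: DF = P = 599/625 ≈ 0.958400
step 2 [2y] zero: DF = P = 9289/10000 ≈ 0.928900
step 3 [3y] zero: DF = P = 457/500 ≈ 0.914000

1 1 599/625
2 2 9289/10000
3 3 457/500
s(1y) = (1/(599/625) − 1)/(1) = 26/599 ≈ 4.3406%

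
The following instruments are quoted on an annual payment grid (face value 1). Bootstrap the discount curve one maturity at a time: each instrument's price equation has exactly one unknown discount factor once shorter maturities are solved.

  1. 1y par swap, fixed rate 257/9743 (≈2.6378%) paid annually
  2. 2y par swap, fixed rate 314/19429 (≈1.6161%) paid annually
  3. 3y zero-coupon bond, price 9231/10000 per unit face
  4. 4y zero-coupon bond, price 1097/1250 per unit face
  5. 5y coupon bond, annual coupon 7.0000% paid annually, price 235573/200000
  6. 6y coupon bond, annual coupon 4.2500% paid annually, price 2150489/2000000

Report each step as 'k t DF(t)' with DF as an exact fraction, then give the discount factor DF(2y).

1 1 9743/10000
2 2 4843/5000
3 3 9231/10000
4 4 1097/1250
5 5 8559/10000
6 6 8439/10000
DF(2y) = 4843/5000 ≈ 0.968600

step 1 [1y] swap r/1=257/9743: DF=(1 − 257/9743·(0))/(1+257/9743) = 9743/10000 ≈ 0.974300
step 2 [2y] swap r/1=314/19429: DF=(1 − 314/19429·(0.974300))/(1+314/19429) = 4843/5000 ≈ 0.968600
step 3 [3y] zero: DF = P = 9231/10000 ≈ 0.923100
step 4 [4y] zero: DF = P = 1097/1250 ≈ 0.877600
step 5 [5y] bond c/1=7/100: DF=(235573/200000 − 7/100·(0.974300+0.968600+0.923100+0.877600))/(1+7/100) = 8559/10000 ≈ 0.855900
step 6 [6y] bond c/1=17/400: DF=(2150489/2000000 − 17/400·(0.974300+0.968600+0.923100+0.877600+0.855900))/(1+17/400) = 8439/10000 ≈ 0.843900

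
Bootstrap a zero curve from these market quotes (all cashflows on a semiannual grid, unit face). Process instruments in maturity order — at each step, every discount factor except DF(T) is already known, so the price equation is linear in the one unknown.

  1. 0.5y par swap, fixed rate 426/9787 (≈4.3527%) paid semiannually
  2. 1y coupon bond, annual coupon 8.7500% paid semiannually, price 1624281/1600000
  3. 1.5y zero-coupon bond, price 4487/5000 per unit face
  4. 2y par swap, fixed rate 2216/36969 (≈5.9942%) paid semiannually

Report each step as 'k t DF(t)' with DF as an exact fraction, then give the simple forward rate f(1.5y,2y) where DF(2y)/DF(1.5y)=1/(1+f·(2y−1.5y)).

1 1/2 9787/10000
2 1 2329/2500
3 3/2 4487/5000
4 2 2223/2500
f(1.5y,2y) = ((4487/5000)/(2223/2500) − 1)/(1/2) = 41/2223 ≈ 1.8444%

step 1 [0.5y] swap r/2=213/9787: DF=(1 − 213/9787·(0))/(1+213/9787) = 9787/10000 ≈ 0.978700
step 2 [1y] bond c/2=7/160: DF=(1624281/1600000 − 7/160·(0.978700))/(1+7/160) = 2329/2500 ≈ 0.931600
step 3 [1.5y] zero: DF = P = 4487/5000 ≈ 0.897400
step 4 [2y] swap r/2=1108/36969: DF=(1 − 1108/36969·(0.978700+0.931600+0.897400))/(1+1108/36969) = 2223/2500 ≈ 0.889200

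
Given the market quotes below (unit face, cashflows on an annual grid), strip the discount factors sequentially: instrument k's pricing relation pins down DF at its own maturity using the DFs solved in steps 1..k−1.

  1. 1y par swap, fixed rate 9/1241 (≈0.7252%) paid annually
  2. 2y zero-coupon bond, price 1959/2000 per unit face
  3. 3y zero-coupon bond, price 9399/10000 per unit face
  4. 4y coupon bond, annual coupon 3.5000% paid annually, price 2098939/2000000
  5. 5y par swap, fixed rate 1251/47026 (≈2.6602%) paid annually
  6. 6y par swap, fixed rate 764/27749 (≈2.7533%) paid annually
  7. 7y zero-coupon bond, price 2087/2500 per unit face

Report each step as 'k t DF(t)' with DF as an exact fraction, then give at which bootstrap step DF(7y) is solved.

1 1 1241/1250
2 2 1959/2000
3 3 9399/10000
4 4 1831/2000
5 5 8749/10000
6 6 1059/1250
7 7 2087/2500
DF(7y) is solved at step 7

step 1 [1y] swap r/1=9/1241: DF=(1 − 9/1241·(0))/(1+9/1241) = 1241/1250 ≈ 0.992800
step 2 [2y] zero: DF = P = 1959/2000 ≈ 0.979500
step 3 [3y] zero: DF = P = 9399/10000 ≈ 0.939900
step 4 [4y] bond c/1=7/200: DF=(2098939/2000000 − 7/200·(0.992800+0.979500+0.939900))/(1+7/200) = 1831/2000 ≈ 0.915500
step 5 [5y] swap r/1=1251/47026: DF=(1 − 1251/47026·(0.992800+0.979500+0.939900+0.915500))/(1+1251/47026) = 8749/10000 ≈ 0.874900
step 6 [6y] swap r/1=764/27749: DF=(1 − 764/27749·(0.992800+0.979500+0.939900+0.915500+0.874900))/(1+764/27749) = 1059/1250 ≈ 0.847200
step 7 [7y] zero: DF = P = 2087/2500 ≈ 0.834800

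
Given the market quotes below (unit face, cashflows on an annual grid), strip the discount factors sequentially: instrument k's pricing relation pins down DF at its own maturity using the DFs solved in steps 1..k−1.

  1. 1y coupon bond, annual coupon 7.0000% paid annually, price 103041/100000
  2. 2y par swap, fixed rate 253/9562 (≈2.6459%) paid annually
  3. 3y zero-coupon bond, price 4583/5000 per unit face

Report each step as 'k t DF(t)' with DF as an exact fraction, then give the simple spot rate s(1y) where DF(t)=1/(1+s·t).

1 1 963/1000
2 2 4747/5000
3 3 4583/5000
s(1y) = (1/(963/1000) − 1)/(1) = 37/963 ≈ 3.8422%

step 1 [1y] bond c/1=7/100: DF=(103041/100000 − 7/100·(0))/(1+7/100) = 963/1000 ≈ 0.963000
step 2 [2y] swap r/1=253/9562: DF=(1 − 253/9562·(0.963000))/(1+253/9562) = 4747/5000 ≈ 0.949400
step 3 [3y] zero: DF = P = 4583/5000 ≈ 0.916600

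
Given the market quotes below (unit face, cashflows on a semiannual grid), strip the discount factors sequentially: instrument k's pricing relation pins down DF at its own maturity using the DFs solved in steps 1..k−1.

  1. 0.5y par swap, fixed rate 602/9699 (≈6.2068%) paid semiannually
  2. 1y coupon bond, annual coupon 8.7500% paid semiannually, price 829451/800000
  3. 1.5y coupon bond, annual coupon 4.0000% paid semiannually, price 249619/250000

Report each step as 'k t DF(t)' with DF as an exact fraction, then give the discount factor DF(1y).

1 1/2 9699/10000
2 1 9527/10000
3 3/2 2353/2500
DF(1y) = 9527/10000 ≈ 0.952700

step 1 [0.5y] swap r/2=301/9699: DF=(1 − 301/9699·(0))/(1+301/9699) = 9699/10000 ≈ 0.969900
step 2 [1y] bond c/2=7/160: DF=(829451/800000 − 7/160·(0.969900))/(1+7/160) = 9527/10000 ≈ 0.952700
step 3 [1.5y] bond c/2=1/50: DF=(249619/250000 − 1/50·(0.969900+0.952700))/(1+1/50) = 2353/2500 ≈ 0.941200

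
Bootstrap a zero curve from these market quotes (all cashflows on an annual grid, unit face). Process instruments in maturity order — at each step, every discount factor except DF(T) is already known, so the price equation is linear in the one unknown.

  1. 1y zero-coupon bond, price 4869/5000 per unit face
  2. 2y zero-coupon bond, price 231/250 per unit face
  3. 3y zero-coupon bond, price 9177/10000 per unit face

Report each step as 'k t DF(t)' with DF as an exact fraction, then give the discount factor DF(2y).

step 1 [1y] zero: DF = P = 4869/5000 ≈ 0.973800
step 2 [2y] zero: DF = P = 231/250 ≈ 0.924000
step 3 [3y] zero: DF = P = 9177/10000 ≈ 0.917700

1 1 4869/5000
2 2 231/250
3 3 9177/10000
DF(2y) = 231/250 ≈ 0.924000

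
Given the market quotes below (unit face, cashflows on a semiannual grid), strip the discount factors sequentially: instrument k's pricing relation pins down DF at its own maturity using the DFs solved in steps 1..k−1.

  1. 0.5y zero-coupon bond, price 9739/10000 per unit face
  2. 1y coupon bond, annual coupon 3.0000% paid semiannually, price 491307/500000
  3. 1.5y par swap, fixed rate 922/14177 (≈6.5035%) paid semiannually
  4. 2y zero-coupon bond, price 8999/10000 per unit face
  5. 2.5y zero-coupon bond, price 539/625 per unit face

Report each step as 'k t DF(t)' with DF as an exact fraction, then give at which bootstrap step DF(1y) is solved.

1 1/2 9739/10000
2 1 9537/10000
3 3/2 4539/5000
4 2 8999/10000
5 5/2 539/625
DF(1y) is solved at step 2

step 1 [0.5y] zero: DF = P = 9739/10000 ≈ 0.973900
step 2 [1y] bond c/2=3/200: DF=(491307/500000 − 3/200·(0.973900))/(1+3/200) = 9537/10000 ≈ 0.953700
step 3 [1.5y] swap r/2=461/14177: DF=(1 − 461/14177·(0.973900+0.953700))/(1+461/14177) = 4539/5000 ≈ 0.907800
step 4 [2y] zero: DF = P = 8999/10000 ≈ 0.899900
step 5 [2.5y] zero: DF = P = 539/625 ≈ 0.862400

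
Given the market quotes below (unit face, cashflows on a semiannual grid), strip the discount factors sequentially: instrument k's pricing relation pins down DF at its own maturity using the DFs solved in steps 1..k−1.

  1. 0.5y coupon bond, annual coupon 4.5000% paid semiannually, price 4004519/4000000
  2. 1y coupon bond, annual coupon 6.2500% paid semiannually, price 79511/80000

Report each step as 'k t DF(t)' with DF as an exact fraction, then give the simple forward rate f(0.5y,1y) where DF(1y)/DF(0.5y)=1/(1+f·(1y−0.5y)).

1 1/2 9791/10000
2 1 9341/10000
f(0.5y,1y) = ((9791/10000)/(9341/10000) − 1)/(1/2) = 900/9341 ≈ 9.6349%

step 1 [0.5y] bond c/2=9/400: DF=(4004519/4000000 − 9/400·(0))/(1+9/400) = 9791/10000 ≈ 0.979100
step 2 [1y] bond c/2=1/32: DF=(79511/80000 − 1/32·(0.979100))/(1+1/32) = 9341/10000 ≈ 0.934100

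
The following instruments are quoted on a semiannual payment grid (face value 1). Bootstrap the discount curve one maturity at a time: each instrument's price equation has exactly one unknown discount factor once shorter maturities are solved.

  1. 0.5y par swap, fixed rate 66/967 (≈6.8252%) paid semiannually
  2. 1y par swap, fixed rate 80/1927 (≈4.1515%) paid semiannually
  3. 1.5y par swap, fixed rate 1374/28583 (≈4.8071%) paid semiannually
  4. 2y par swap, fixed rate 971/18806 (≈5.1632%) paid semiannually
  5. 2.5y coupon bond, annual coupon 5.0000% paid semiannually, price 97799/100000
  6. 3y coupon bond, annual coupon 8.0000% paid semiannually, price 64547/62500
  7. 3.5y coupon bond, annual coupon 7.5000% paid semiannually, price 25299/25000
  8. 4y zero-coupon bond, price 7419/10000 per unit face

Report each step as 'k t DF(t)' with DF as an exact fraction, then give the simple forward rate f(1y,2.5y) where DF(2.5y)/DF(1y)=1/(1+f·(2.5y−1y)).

1 1/2 967/1000
2 1 24/25
3 3/2 9313/10000
4 2 9029/10000
5 5/2 539/625
6 3 1019/1250
7 7/2 1947/2500
8 4 7419/10000
f(1y,2.5y) = ((24/25)/(539/625) − 1)/(3/2) = 122/1617 ≈ 7.5448%

step 1 [0.5y] swap r/2=33/967: DF=(1 − 33/967·(0))/(1+33/967) = 967/1000 ≈ 0.967000
step 2 [1y] swap r/2=40/1927: DF=(1 − 40/1927·(0.967000))/(1+40/1927) = 24/25 ≈ 0.960000
step 3 [1.5y] swap r/2=687/28583: DF=(1 − 687/28583·(0.967000+0.960000))/(1+687/28583) = 9313/10000 ≈ 0.931300
step 4 [2y] swap r/2=971/37612: DF=(1 − 971/37612·(0.967000+0.960000+0.931300))/(1+971/37612) = 9029/10000 ≈ 0.902900
step 5 [2.5y] bond c/2=1/40: DF=(97799/100000 − 1/40·(0.967000+0.960000+0.931300+0.902900))/(1+1/40) = 539/625 ≈ 0.862400
step 6 [3y] bond c/2=1/25: DF=(64547/62500 − 1/25·(0.967000+0.960000+0.931300+0.902900+0.862400))/(1+1/25) = 1019/1250 ≈ 0.815200
step 7 [3.5y] bond c/2=3/80: DF=(25299/25000 − 3/80·(0.967000+0.960000+0.931300+0.902900+0.862400+0.815200))/(1+3/80) = 1947/2500 ≈ 0.778800
step 8 [4y] zero: DF = P = 7419/10000 ≈ 0.741900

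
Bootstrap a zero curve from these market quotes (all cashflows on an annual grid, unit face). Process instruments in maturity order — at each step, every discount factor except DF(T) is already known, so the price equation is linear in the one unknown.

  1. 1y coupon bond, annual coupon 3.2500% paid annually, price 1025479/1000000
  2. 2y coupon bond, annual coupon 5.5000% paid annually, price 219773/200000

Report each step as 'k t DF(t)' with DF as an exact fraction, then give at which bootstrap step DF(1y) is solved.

1 1 2483/2500
2 2 4949/5000
DF(1y) is solved at step 1

step 1 [1y] bond c/1=13/400: DF=(1025479/1000000 − 13/400·(0))/(1+13/400) = 2483/2500 ≈ 0.993200
step 2 [2y] bond c/1=11/200: DF=(219773/200000 − 11/200·(0.993200))/(1+11/200) = 4949/5000 ≈ 0.989800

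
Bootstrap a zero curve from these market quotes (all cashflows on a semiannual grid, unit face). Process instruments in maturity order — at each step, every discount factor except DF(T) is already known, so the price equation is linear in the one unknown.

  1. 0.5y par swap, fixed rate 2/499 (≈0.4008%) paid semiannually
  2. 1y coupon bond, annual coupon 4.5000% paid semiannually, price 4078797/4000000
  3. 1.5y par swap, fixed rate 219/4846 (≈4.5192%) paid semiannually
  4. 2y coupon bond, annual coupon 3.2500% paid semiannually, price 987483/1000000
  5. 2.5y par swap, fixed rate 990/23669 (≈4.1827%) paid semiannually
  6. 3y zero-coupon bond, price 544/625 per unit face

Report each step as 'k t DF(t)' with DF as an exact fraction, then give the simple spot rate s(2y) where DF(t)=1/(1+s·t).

step 1 [0.5y] swap r/2=1/499: DF=(1 − 1/499·(0))/(1+1/499) = 499/500 ≈ 0.998000
step 2 [1y] bond c/2=9/400: DF=(4078797/4000000 − 9/400·(0.998000))/(1+9/400) = 9753/10000 ≈ 0.975300
step 3 [1.5y] swap r/2=219/9692: DF=(1 − 219/9692·(0.998000+0.975300))/(1+219/9692) = 9343/10000 ≈ 0.934300
step 4 [2y] bond c/2=13/800: DF=(987483/1000000 − 13/800·(0.998000+0.975300+0.934300))/(1+13/800) = 2313/2500 ≈ 0.925200
step 5 [2.5y] swap r/2=495/23669: DF=(1 − 495/23669·(0.998000+0.975300+0.934300+0.925200))/(1+495/23669) = 901/1000 ≈ 0.901000
step 6 [3y] zero: DF = P = 544/625 ≈ 0.870400

1 1/2 499/500
2 1 9753/10000
3 3/2 9343/10000
4 2 2313/2500
5 5/2 901/1000
6 3 544/625
s(2y) = (1/(2313/2500) − 1)/(2) = 187/4626 ≈ 4.0424%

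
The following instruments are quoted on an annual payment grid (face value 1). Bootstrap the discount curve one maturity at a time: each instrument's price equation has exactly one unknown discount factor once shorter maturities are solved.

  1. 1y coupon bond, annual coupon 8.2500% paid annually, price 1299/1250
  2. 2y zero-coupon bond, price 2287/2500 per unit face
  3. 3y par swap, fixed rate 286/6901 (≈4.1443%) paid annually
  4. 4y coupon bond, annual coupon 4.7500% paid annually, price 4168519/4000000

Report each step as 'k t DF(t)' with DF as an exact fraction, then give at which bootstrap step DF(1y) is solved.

1 1 24/25
2 2 2287/2500
3 3 1107/1250
4 4 8697/10000
DF(1y) is solved at step 1

step 1 [1y] bond c/1=33/400: DF=(1299/1250 − 33/400·(0))/(1+33/400) = 24/25 ≈ 0.960000
step 2 [2y] zero: DF = P = 2287/2500 ≈ 0.914800
step 3 [3y] swap r/1=286/6901: DF=(1 − 286/6901·(0.960000+0.914800))/(1+286/6901) = 1107/1250 ≈ 0.885600
step 4 [4y] bond c/1=19/400: DF=(4168519/4000000 − 19/400·(0.960000+0.914800+0.885600))/(1+19/400) = 8697/10000 ≈ 0.869700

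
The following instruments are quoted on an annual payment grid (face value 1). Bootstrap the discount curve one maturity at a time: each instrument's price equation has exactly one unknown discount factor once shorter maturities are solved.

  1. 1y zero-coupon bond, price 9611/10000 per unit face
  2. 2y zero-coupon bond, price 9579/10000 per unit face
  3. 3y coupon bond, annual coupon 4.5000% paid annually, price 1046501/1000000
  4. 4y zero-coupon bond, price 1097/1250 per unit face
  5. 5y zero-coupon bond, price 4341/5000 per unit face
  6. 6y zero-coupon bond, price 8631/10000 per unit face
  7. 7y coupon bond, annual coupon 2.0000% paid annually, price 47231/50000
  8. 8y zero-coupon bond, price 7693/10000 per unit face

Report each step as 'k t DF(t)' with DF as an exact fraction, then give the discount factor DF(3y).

1 1 9611/10000
2 2 9579/10000
3 3 2297/2500
4 4 1097/1250
5 5 4341/5000
6 6 8631/10000
7 7 8193/10000
8 8 7693/10000
DF(3y) = 2297/2500 ≈ 0.918800

step 1 [1y] zero: DF = P = 9611/10000 ≈ 0.961100
step 2 [2y] zero: DF = P = 9579/10000 ≈ 0.957900
step 3 [3y] bond c/1=9/200: DF=(1046501/1000000 − 9/200·(0.961100+0.957900))/(1+9/200) = 2297/2500 ≈ 0.918800
step 4 [4y] zero: DF = P = 1097/1250 ≈ 0.877600
step 5 [5y] zero: DF = P = 4341/5000 ≈ 0.868200
step 6 [6y] zero: DF = P = 8631/10000 ≈ 0.863100
step 7 [7y] bond c/1=1/50: DF=(47231/50000 − 1/50·(0.961100+0.957900+0.918800+0.877600+0.868200+0.863100))/(1+1/50) = 8193/10000 ≈ 0.819300
step 8 [8y] zero: DF = P = 7693/10000 ≈ 0.769300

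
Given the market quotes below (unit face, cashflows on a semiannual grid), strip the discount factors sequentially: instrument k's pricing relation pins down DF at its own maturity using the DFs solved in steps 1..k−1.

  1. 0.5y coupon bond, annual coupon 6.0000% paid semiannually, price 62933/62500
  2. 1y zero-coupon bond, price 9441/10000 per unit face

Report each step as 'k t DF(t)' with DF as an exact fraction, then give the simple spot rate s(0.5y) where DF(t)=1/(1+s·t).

step 1 [0.5y] bond c/2=3/100: DF=(62933/62500 − 3/100·(0))/(1+3/100) = 611/625 ≈ 0.977600
step 2 [1y] zero: DF = P = 9441/10000 ≈ 0.944100

1 1/2 611/625
2 1 9441/10000
s(0.5y) = (1/(611/625) − 1)/(1/2) = 28/611 ≈ 4.5827%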